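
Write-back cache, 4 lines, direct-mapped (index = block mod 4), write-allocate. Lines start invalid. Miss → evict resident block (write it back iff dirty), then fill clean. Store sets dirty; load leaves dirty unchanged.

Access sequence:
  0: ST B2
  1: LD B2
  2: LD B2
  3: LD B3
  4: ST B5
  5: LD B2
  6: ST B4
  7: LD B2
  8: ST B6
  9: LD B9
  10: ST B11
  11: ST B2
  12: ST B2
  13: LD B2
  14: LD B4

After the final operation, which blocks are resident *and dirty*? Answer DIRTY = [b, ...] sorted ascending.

0: W B2 → L2 miss [D]
1: R B2 → L2 hit [D]
2: R B2 → L2 hit [D]
3: R B3 → L3 miss [-]
4: W B5 → L1 miss [D]
5: R B2 → L2 hit [D]
6: W B4 → L0 miss [D]
7: R B2 → L2 hit [D]
8: W B6 → L2 miss wb→B2 [D]
9: R B9 → L1 miss wb→B5 [-]
10: W B11 → L3 miss [D]
11: W B2 → L2 miss wb→B6 [D]
12: W B2 → L2 hit [D]
13: R B2 → L2 hit [D]
14: R B4 → L0 hit [D]

DIRTY = [2, 4, 11]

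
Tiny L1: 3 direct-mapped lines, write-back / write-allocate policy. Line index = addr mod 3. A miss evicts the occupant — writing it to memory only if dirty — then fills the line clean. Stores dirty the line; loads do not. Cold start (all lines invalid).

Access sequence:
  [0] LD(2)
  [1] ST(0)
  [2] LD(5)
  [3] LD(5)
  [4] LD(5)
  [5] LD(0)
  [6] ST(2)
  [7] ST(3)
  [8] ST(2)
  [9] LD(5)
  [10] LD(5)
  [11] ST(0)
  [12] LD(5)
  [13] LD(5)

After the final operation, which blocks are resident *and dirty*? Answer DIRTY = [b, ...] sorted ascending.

DIRTY = [0]

0: R B2 → L2 miss [-]
1: W B0 → L0 miss [D]
2: R B5 → L2 miss [-]
3: R B5 → L2 hit [-]
4: R B5 → L2 hit [-]
5: R B0 → L0 hit [D]
6: W B2 → L2 miss [D]
7: W B3 → L0 miss wb→B0 [D]
8: W B2 → L2 hit [D]
9: R B5 → L2 miss wb→B2 [-]
10: R B5 → L2 hit [-]
11: W B0 → L0 miss wb→B3 [D]
12: R B5 → L2 hit [-]
13: R B5 → L2 hit [-]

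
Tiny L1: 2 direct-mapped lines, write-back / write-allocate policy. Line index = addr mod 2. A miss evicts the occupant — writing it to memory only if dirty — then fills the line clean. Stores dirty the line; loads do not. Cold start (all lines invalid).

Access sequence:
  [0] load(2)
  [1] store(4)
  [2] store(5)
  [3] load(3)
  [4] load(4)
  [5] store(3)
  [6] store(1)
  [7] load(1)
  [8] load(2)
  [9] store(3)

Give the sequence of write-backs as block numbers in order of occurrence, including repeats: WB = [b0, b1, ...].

0: R B2 -> L0 miss  d=-]
1: W B4 -> L0 miss  d=D]
2: W B5 -> L1 miss  d=D]
3: R B3 -> L1 miss wb->B5  d=-]
4: R B4 -> L0 hit  d=D]
5: W B3 -> L1 hit  d=D]
6: W B1 -> L1 miss wb->B3  d=D]
7: R B1 -> L1 hit  d=D]
8: R B2 -> L0 miss wb->B4  d=-]
9: W B3 -> L1 miss wb->B1  d=D]

WB = [5, 3, 4, 1]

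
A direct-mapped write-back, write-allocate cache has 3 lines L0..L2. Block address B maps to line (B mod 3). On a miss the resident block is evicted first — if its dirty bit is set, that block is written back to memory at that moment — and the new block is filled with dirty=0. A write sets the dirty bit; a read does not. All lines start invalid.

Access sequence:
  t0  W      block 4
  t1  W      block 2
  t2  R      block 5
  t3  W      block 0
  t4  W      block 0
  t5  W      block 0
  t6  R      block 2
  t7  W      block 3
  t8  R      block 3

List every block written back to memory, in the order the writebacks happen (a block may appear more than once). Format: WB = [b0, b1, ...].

WB = [2, 0]

0: W B4 → L1 miss [D]
1: W B2 → L2 miss [D]
2: R B5 → L2 miss wb→B2 [-]
3: W B0 → L0 miss [D]
4: W B0 → L0 hit [D]
5: W B0 → L0 hit [D]
6: R B2 → L2 miss [-]
7: W B3 → L0 miss wb→B0 [D]
8: R B3 → L0 hit [D]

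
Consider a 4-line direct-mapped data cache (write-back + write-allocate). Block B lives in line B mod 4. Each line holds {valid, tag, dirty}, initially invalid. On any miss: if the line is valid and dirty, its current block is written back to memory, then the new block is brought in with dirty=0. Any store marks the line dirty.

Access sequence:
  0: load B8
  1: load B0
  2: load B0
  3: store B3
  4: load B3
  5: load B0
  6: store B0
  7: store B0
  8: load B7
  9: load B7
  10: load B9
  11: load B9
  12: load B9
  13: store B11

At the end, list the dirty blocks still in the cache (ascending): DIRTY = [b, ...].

DIRTY = [0, 11]

0: R B8 → L0 miss [-]
1: R B0 → L0 miss [-]
2: R B0 → L0 hit [-]
3: W B3 → L3 miss [D]
4: R B3 → L3 hit [D]
5: R B0 → L0 hit [-]
6: W B0 → L0 hit [D]
7: W B0 → L0 hit [D]
8: R B7 → L3 miss wb→B3 [-]
9: R B7 → L3 hit [-]
10: R B9 → L1 miss [-]
11: R B9 → L1 hit [-]
12: R B9 → L1 hit [-]
13: W B11 → L3 miss [D]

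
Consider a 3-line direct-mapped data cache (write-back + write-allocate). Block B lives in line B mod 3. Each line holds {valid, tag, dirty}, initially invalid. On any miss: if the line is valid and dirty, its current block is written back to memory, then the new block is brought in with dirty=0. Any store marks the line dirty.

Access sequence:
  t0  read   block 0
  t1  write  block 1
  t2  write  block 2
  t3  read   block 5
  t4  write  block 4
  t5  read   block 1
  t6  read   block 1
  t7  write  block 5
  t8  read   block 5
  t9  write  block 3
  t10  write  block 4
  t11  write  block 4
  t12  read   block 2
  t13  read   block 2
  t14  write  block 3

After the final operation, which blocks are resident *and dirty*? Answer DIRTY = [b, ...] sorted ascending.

DIRTY = [3, 4]

  0 | R B0 → L0 miss [-]
  1 | W B1 → L1 miss [D]
  2 | W B2 → L2 miss [D]
  3 | R B5 → L2 miss wb→B2 [-]
  4 | W B4 → L1 miss wb→B1 [D]
  5 | R B1 → L1 miss wb→B4 [-]
  6 | R B1 → L1 hit [-]
  7 | W B5 → L2 hit [D]
  8 | R B5 → L2 hit [D]
  9 | W B3 → L0 miss [D]
  10 | W B4 → L1 miss [D]
  11 | W B4 → L1 hit [D]
  12 | R B2 → L2 miss wb→B5 [-]
  13 | R B2 → L2 hit [-]
  14 | W B3 → L0 hit [D]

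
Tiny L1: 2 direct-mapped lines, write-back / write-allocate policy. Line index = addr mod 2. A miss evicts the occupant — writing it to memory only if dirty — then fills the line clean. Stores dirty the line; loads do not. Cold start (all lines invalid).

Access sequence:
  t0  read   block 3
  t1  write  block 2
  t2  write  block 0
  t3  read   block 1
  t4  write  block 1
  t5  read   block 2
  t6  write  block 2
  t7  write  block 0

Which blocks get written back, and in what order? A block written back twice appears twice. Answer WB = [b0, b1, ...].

WB = [2, 0, 2]

0: R B3 → L1 miss [-]
1: W B2 → L0 miss [D]
2: W B0 → L0 miss wb→B2 [D]
3: R B1 → L1 miss [-]
4: W B1 → L1 hit [D]
5: R B2 → L0 miss wb→B0 [-]
6: W B2 → L0 hit [D]
7: W B0 → L0 miss wb→B2 [D]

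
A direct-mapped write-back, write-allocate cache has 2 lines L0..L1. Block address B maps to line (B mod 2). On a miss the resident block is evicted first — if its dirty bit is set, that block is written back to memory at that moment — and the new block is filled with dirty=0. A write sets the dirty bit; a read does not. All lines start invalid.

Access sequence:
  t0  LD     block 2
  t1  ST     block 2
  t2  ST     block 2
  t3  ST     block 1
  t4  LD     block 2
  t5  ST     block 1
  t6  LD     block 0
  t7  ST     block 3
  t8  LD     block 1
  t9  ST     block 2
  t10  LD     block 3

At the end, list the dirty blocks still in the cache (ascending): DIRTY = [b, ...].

DIRTY = [2]

0: R B2 -> L0 miss  d=-]
1: W B2 -> L0 hit  d=D]
2: W B2 -> L0 hit  d=D]
3: W B1 -> L1 miss  d=D]
4: R B2 -> L0 hit  d=D]
5: W B1 -> L1 hit  d=D]
6: R B0 -> L0 miss wb->B2  d=-]
7: W B3 -> L1 miss wb->B1  d=D]
8: R B1 -> L1 miss wb->B3  d=-]
9: W B2 -> L0 miss  d=D]
10: R B3 -> L1 miss  d=-]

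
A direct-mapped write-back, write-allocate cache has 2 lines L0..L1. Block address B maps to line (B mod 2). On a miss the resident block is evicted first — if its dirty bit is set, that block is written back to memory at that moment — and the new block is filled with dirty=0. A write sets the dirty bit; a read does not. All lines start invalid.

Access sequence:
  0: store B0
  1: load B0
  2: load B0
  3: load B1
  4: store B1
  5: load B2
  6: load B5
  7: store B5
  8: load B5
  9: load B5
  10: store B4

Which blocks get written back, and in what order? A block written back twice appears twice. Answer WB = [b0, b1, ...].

WB = [0, 1]

0: W B0 -> L0 miss  d=D]
1: R B0 -> L0 hit  d=D]
2: R B0 -> L0 hit  d=D]
3: R B1 -> L1 miss  d=-]
4: W B1 -> L1 hit  d=D]
5: R B2 -> L0 miss wb->B0  d=-]
6: R B5 -> L1 miss wb->B1  d=-]
7: W B5 -> L1 hit  d=D]
8: R B5 -> L1 hit  d=D]
9: R B5 -> L1 hit  d=D]
10: W B4 -> L0 miss  d=D]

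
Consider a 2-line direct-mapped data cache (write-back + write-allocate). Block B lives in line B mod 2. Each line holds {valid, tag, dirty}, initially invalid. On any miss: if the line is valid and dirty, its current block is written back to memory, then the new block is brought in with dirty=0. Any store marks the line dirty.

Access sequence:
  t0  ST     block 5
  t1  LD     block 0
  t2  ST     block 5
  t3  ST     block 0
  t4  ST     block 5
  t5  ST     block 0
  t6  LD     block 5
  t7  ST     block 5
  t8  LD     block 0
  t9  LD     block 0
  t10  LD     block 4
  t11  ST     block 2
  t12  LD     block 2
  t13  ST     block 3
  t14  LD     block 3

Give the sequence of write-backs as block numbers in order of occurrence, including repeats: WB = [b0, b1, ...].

0: W B5 → L1 miss [D]
1: R B0 → L0 miss [-]
2: W B5 → L1 hit [D]
3: W B0 → L0 hit [D]
4: W B5 → L1 hit [D]
5: W B0 → L0 hit [D]
6: R B5 → L1 hit [D]
7: W B5 → L1 hit [D]
8: R B0 → L0 hit [D]
9: R B0 → L0 hit [D]
10: R B4 → L0 miss wb→B0 [-]
11: W B2 → L0 miss [D]
12: R B2 → L0 hit [D]
13: W B3 → L1 miss wb→B5 [D]
14: R B3 → L1 hit [D]

WB = [0, 5]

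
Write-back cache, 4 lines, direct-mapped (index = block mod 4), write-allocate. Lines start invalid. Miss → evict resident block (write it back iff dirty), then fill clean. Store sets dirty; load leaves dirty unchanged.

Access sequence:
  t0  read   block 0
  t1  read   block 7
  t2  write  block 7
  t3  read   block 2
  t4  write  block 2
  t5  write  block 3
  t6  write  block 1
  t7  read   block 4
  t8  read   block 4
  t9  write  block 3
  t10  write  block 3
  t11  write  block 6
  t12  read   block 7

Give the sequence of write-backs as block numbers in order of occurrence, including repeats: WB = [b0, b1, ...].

WB = [7, 2, 3]

0: R B0 -> L0 miss  d=-]
1: R B7 -> L3 miss  d=-]
2: W B7 -> L3 hit  d=D]
3: R B2 -> L2 miss  d=-]
4: W B2 -> L2 hit  d=D]
5: W B3 -> L3 miss wb->B7  d=D]
6: W B1 -> L1 miss  d=D]
7: R B4 -> L0 miss  d=-]
8: R B4 -> L0 hit  d=-]
9: W B3 -> L3 hit  d=D]
10: W B3 -> L3 hit  d=D]
11: W B6 -> L2 miss wb->B2  d=D]
12: R B7 -> L3 miss wb->B3  d=-]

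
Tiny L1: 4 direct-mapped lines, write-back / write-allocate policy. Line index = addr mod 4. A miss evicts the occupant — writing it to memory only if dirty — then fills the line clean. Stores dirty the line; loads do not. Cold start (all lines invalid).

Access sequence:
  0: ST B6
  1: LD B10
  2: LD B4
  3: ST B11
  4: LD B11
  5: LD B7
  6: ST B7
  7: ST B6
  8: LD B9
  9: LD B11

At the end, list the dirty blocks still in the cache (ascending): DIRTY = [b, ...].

0: W B6 -> L2 miss  d=D]
1: R B10 -> L2 miss wb->B6  d=-]
2: R B4 -> L0 miss  d=-]
3: W B11 -> L3 miss  d=D]
4: R B11 -> L3 hit  d=D]
5: R B7 -> L3 miss wb->B11  d=-]
6: W B7 -> L3 hit  d=D]
7: W B6 -> L2 miss  d=D]
8: R B9 -> L1 miss  d=-]
9: R B11 -> L3 miss wb->B7  d=-]

DIRTY = [6]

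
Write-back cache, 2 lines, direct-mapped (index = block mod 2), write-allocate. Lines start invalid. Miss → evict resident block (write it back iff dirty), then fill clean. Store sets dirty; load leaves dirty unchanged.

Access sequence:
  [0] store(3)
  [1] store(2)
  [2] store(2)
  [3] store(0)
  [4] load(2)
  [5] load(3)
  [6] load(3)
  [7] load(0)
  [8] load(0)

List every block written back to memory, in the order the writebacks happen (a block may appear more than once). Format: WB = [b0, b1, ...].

0: W B3 → L1 miss [D]
1: W B2 → L0 miss [D]
2: W B2 → L0 hit [D]
3: W B0 → L0 miss wb→B2 [D]
4: R B2 → L0 miss wb→B0 [-]
5: R B3 → L1 hit [D]
6: R B3 → L1 hit [D]
7: R B0 → L0 miss [-]
8: R B0 → L0 hit [-]

WB = [2, 0]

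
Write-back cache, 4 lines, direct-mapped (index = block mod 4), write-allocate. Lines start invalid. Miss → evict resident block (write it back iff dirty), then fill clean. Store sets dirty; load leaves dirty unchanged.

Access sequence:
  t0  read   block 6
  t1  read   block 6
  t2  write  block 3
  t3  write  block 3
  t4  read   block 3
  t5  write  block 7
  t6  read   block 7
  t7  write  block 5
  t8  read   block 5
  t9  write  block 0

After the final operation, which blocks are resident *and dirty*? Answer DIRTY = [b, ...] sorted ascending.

0: R B6 -> L2 miss  d=-]
1: R B6 -> L2 hit  d=-]
2: W B3 -> L3 miss  d=D]
3: W B3 -> L3 hit  d=D]
4: R B3 -> L3 hit  d=D]
5: W B7 -> L3 miss wb->B3  d=D]
6: R B7 -> L3 hit  d=D]
7: W B5 -> L1 miss  d=D]
8: R B5 -> L1 hit  d=D]
9: W B0 -> L0 miss  d=D]

DIRTY = [0, 5, 7]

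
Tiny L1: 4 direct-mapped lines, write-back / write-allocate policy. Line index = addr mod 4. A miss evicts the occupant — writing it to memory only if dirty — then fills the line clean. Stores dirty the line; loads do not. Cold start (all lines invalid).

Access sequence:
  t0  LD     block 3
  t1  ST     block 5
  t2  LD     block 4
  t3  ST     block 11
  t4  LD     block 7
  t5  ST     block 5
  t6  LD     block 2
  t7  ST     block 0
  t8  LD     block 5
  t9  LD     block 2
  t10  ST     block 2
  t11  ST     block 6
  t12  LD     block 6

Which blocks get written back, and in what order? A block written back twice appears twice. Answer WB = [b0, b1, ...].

0: R B3 → L3 miss [-]
1: W B5 → L1 miss [D]
2: R B4 → L0 miss [-]
3: W B11 → L3 miss [D]
4: R B7 → L3 miss wb→B11 [-]
5: W B5 → L1 hit [D]
6: R B2 → L2 miss [-]
7: W B0 → L0 miss [D]
8: R B5 → L1 hit [D]
9: R B2 → L2 hit [-]
10: W B2 → L2 hit [D]
11: W B6 → L2 miss wb→B2 [D]
12: R B6 → L2 hit [D]

WB = [11, 2]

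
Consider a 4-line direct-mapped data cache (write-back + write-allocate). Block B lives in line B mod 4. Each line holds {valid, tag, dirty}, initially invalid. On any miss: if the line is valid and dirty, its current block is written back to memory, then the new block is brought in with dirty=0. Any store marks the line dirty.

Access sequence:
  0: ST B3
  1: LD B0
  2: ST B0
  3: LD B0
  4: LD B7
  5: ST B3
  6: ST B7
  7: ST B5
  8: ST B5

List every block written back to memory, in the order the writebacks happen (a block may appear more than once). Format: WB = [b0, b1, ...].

0: W B3 → L3 miss [D]
1: R B0 → L0 miss [-]
2: W B0 → L0 hit [D]
3: R B0 → L0 hit [D]
4: R B7 → L3 miss wb→B3 [-]
5: W B3 → L3 miss [D]
6: W B7 → L3 miss wb→B3 [D]
7: W B5 → L1 miss [D]
8: W B5 → L1 hit [D]

WB = [3, 3]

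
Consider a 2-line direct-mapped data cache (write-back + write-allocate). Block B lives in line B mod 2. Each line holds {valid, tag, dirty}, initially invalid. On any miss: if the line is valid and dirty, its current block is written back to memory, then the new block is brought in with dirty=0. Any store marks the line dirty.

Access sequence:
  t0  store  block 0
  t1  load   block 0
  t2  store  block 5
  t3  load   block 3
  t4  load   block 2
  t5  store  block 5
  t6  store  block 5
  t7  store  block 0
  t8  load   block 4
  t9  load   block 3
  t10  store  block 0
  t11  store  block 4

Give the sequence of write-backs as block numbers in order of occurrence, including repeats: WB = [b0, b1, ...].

0: W B0 -> L0 miss  d=D]
1: R B0 -> L0 hit  d=D]
2: W B5 -> L1 miss  d=D]
3: R B3 -> L1 miss wb->B5  d=-]
4: R B2 -> L0 miss wb->B0  d=-]
5: W B5 -> L1 miss  d=D]
6: W B5 -> L1 hit  d=D]
7: W B0 -> L0 miss  d=D]
8: R B4 -> L0 miss wb->B0  d=-]
9: R B3 -> L1 miss wb->B5  d=-]
10: W B0 -> L0 miss  d=D]
11: W B4 -> L0 miss wb->B0  d=D]

WB = [5, 0, 0, 5, 0]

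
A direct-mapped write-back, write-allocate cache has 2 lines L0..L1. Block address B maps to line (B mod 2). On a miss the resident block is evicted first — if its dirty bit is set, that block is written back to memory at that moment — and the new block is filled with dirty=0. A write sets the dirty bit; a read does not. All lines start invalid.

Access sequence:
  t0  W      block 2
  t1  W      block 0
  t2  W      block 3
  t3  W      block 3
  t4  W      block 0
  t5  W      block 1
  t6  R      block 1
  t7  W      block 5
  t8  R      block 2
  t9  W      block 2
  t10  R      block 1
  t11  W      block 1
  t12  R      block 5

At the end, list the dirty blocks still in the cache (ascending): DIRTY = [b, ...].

  0 | W B2 → L0 miss [D]
  1 | W B0 → L0 miss wb→B2 [D]
  2 | W B3 → L1 miss [D]
  3 | W B3 → L1 hit [D]
  4 | W B0 → L0 hit [D]
  5 | W B1 → L1 miss wb→B3 [D]
  6 | R B1 → L1 hit [D]
  7 | W B5 → L1 miss wb→B1 [D]
  8 | R B2 → L0 miss wb→B0 [-]
  9 | W B2 → L0 hit [D]
  10 | R B1 → L1 miss wb→B5 [-]
  11 | W B1 → L1 hit [D]
  12 | R B5 → L1 miss wb→B1 [-]

DIRTY = [2]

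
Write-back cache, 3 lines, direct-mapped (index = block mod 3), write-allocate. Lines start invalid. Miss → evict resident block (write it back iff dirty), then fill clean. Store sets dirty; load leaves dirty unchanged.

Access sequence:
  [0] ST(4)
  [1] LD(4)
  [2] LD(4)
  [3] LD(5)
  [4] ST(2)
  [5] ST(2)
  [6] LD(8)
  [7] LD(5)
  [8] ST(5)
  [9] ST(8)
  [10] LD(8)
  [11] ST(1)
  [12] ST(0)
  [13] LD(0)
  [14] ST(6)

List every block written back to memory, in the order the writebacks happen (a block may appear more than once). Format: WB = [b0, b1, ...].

WB = [2, 5, 4, 0]

0: W B4 → L1 miss [D]
1: R B4 → L1 hit [D]
2: R B4 → L1 hit [D]
3: R B5 → L2 miss [-]
4: W B2 → L2 miss [D]
5: W B2 → L2 hit [D]
6: R B8 → L2 miss wb→B2 [-]
7: R B5 → L2 miss [-]
8: W B5 → L2 hit [D]
9: W B8 → L2 miss wb→B5 [D]
10: R B8 → L2 hit [D]
11: W B1 → L1 miss wb→B4 [D]
12: W B0 → L0 miss [D]
13: R B0 → L0 hit [D]
14: W B6 → L0 miss wb→B0 [D]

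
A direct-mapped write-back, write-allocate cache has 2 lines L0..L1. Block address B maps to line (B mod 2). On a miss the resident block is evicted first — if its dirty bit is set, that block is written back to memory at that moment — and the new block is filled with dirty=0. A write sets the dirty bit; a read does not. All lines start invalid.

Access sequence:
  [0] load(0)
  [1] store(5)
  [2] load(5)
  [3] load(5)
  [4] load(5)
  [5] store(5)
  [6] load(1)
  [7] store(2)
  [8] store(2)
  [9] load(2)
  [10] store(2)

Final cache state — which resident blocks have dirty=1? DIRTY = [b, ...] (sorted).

0: R B0 -> L0 miss  d=-]
1: W B5 -> L1 miss  d=D]
2: R B5 -> L1 hit  d=D]
3: R B5 -> L1 hit  d=D]
4: R B5 -> L1 hit  d=D]
5: W B5 -> L1 hit  d=D]
6: R B1 -> L1 miss wb->B5  d=-]
7: W B2 -> L0 miss  d=D]
8: W B2 -> L0 hit  d=D]
9: R B2 -> L0 hit  d=D]
10: W B2 -> L0 hit  d=D]

DIRTY = [2]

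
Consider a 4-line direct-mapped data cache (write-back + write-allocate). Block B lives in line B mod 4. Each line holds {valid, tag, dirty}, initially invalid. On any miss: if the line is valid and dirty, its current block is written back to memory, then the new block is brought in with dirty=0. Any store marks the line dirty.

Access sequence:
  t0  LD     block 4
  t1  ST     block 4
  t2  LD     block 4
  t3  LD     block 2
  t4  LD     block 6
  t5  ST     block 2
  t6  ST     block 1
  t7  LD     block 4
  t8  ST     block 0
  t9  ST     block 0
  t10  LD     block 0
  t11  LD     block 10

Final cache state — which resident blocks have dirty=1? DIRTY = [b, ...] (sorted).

0: R B4 → L0 miss [-]
1: W B4 → L0 hit [D]
2: R B4 → L0 hit [D]
3: R B2 → L2 miss [-]
4: R B6 → L2 miss [-]
5: W B2 → L2 miss [D]
6: W B1 → L1 miss [D]
7: R B4 → L0 hit [D]
8: W B0 → L0 miss wb→B4 [D]
9: W B0 → L0 hit [D]
10: R B0 → L0 hit [D]
11: R B10 → L2 miss wb→B2 [-]

DIRTY = [0, 1]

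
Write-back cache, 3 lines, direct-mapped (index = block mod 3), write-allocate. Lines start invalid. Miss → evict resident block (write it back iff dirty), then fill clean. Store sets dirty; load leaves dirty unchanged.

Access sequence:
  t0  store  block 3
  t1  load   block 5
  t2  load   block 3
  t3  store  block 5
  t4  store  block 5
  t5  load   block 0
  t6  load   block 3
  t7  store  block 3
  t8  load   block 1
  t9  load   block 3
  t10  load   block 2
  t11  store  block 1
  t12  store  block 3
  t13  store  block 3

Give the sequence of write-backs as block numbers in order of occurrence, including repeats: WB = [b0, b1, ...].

0: W B3 -> L0 miss  d=D]
1: R B5 -> L2 miss  d=-]
2: R B3 -> L0 hit  d=D]
3: W B5 -> L2 hit  d=D]
4: W B5 -> L2 hit  d=D]
5: R B0 -> L0 miss wb->B3  d=-]
6: R B3 -> L0 miss  d=-]
7: W B3 -> L0 hit  d=D]
8: R B1 -> L1 miss  d=-]
9: R B3 -> L0 hit  d=D]
10: R B2 -> L2 miss wb->B5  d=-]
11: W B1 -> L1 hit  d=D]
12: W B3 -> L0 hit  d=D]
13: W B3 -> L0 hit  d=D]

WB = [3, 5]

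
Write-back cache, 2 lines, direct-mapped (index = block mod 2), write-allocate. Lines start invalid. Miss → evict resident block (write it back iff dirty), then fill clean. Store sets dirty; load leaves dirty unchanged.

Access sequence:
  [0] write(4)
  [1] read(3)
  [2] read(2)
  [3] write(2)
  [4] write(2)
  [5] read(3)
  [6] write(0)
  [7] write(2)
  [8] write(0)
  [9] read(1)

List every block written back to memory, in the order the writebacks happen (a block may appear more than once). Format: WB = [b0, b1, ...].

WB = [4, 2, 0, 2]

0: W B4 → L0 miss [D]
1: R B3 → L1 miss [-]
2: R B2 → L0 miss wb→B4 [-]
3: W B2 → L0 hit [D]
4: W B2 → L0 hit [D]
5: R B3 → L1 hit [-]
6: W B0 → L0 miss wb→B2 [D]
7: W B2 → L0 miss wb→B0 [D]
8: W B0 → L0 miss wb→B2 [D]
9: R B1 → L1 miss [-]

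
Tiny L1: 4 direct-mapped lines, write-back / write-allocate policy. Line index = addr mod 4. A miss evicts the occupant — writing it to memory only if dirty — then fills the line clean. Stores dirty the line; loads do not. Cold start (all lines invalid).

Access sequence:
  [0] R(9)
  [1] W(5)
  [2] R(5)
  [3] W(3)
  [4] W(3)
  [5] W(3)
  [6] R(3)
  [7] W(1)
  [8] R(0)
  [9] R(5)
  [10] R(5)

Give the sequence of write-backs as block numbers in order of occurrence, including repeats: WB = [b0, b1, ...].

WB = [5, 1]

0: R B9 → L1 miss [-]
1: W B5 → L1 miss [D]
2: R B5 → L1 hit [D]
3: W B3 → L3 miss [D]
4: W B3 → L3 hit [D]
5: W B3 → L3 hit [D]
6: R B3 → L3 hit [D]
7: W B1 → L1 miss wb→B5 [D]
8: R B0 → L0 miss [-]
9: R B5 → L1 miss wb→B1 [-]
10: R B5 → L1 hit [-]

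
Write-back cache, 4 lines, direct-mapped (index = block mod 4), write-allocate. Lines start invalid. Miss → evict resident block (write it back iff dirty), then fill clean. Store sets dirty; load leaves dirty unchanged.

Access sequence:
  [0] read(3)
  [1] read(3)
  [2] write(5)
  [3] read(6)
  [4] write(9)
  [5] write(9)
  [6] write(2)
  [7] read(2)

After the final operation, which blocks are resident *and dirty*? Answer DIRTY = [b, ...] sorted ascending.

  0 | R B3 → L3 miss [-]
  1 | R B3 → L3 hit [-]
  2 | W B5 → L1 miss [D]
  3 | R B6 → L2 miss [-]
  4 | W B9 → L1 miss wb→B5 [D]
  5 | W B9 → L1 hit [D]
  6 | W B2 → L2 miss [D]
  7 | R B2 → L2 hit [D]

DIRTY = [2, 9]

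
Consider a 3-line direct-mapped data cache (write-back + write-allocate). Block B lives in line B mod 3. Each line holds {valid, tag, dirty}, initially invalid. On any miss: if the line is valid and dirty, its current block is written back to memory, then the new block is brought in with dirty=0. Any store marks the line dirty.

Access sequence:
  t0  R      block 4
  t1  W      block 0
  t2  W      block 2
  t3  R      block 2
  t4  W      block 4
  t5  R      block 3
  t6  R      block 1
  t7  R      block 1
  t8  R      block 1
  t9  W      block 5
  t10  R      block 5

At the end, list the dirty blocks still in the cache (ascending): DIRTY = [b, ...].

DIRTY = [5]

  0 | R B4 → L1 miss [-]
  1 | W B0 → L0 miss [D]
  2 | W B2 → L2 miss [D]
  3 | R B2 → L2 hit [D]
  4 | W B4 → L1 hit [D]
  5 | R B3 → L0 miss wb→B0 [-]
  6 | R B1 → L1 miss wb→B4 [-]
  7 | R B1 → L1 hit [-]
  8 | R B1 → L1 hit [-]
  9 | W B5 → L2 miss wb→B2 [D]
  10 | R B5 → L2 hit [D]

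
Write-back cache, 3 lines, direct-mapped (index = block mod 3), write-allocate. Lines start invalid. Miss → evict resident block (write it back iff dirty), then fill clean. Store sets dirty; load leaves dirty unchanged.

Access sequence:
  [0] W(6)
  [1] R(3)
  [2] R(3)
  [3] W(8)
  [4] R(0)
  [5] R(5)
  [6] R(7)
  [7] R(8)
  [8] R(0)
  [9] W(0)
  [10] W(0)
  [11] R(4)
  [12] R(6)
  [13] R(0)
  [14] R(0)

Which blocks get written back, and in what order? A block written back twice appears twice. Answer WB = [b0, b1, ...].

0: W B6 -> L0 miss  d=D]
1: R B3 -> L0 miss wb->B6  d=-]
2: R B3 -> L0 hit  d=-]
3: W B8 -> L2 miss  d=D]
4: R B0 -> L0 miss  d=-]
5: R B5 -> L2 miss wb->B8  d=-]
6: R B7 -> L1 miss  d=-]
7: R B8 -> L2 miss  d=-]
8: R B0 -> L0 hit  d=-]
9: W B0 -> L0 hit  d=D]
10: W B0 -> L0 hit  d=D]
11: R B4 -> L1 miss  d=-]
12: R B6 -> L0 miss wb->B0  d=-]
13: R B0 -> L0 miss  d=-]
14: R B0 -> L0 hit  d=-]

WB = [6, 8, 0]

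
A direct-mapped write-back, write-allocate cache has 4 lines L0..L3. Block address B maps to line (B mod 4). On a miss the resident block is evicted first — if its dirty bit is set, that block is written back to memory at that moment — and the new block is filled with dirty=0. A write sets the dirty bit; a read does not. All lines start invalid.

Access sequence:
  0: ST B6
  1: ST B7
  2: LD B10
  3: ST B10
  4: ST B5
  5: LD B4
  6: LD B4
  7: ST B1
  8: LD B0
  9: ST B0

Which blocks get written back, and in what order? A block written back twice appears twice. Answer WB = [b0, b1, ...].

WB = [6, 5]

  0 | W B6 → L2 miss [D]
  1 | W B7 → L3 miss [D]
  2 | R B10 → L2 miss wb→B6 [-]
  3 | W B10 → L2 hit [D]
  4 | W B5 → L1 miss [D]
  5 | R B4 → L0 miss [-]
  6 | R B4 → L0 hit [-]
  7 | W B1 → L1 miss wb→B5 [D]
  8 | R B0 → L0 miss [-]
  9 | W B0 → L0 hit [D]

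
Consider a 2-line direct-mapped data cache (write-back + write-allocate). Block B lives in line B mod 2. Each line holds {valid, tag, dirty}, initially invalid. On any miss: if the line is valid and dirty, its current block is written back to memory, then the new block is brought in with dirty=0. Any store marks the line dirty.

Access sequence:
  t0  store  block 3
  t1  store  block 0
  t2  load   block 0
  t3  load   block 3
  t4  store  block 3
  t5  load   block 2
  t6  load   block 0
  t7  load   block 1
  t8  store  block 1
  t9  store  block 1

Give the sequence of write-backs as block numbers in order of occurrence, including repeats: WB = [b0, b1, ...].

WB = [0, 3]

0: W B3 → L1 miss [D]
1: W B0 → L0 miss [D]
2: R B0 → L0 hit [D]
3: R B3 → L1 hit [D]
4: W B3 → L1 hit [D]
5: R B2 → L0 miss wb→B0 [-]
6: R B0 → L0 miss [-]
7: R B1 → L1 miss wb→B3 [-]
8: W B1 → L1 hit [D]
9: W B1 → L1 hit [D]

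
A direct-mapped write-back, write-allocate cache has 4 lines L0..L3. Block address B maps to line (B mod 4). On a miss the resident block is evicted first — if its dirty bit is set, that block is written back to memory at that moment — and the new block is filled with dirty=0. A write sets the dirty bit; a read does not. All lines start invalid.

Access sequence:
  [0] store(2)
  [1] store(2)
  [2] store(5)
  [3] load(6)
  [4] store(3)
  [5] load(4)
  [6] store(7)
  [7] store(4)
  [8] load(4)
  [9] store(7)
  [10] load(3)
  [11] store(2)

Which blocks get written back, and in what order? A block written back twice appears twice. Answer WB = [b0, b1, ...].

0: W B2 → L2 miss [D]
1: W B2 → L2 hit [D]
2: W B5 → L1 miss [D]
3: R B6 → L2 miss wb→B2 [-]
4: W B3 → L3 miss [D]
5: R B4 → L0 miss [-]
6: W B7 → L3 miss wb→B3 [D]
7: W B4 → L0 hit [D]
8: R B4 → L0 hit [D]
9: W B7 → L3 hit [D]
10: R B3 → L3 miss wb→B7 [-]
11: W B2 → L2 miss [D]

WB = [2, 3, 7]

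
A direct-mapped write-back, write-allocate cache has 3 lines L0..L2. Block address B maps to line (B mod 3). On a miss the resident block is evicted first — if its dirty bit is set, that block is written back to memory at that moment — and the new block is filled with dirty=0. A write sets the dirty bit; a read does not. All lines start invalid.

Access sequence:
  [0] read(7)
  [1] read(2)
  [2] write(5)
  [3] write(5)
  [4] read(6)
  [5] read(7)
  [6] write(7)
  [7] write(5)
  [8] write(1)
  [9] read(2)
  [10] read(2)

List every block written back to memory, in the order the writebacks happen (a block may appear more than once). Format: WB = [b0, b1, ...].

0: R B7 -> L1 miss  d=-]
1: R B2 -> L2 miss  d=-]
2: W B5 -> L2 miss  d=D]
3: W B5 -> L2 hit  d=D]
4: R B6 -> L0 miss  d=-]
5: R B7 -> L1 hit  d=-]
6: W B7 -> L1 hit  d=D]
7: W B5 -> L2 hit  d=D]
8: W B1 -> L1 miss wb->B7  d=D]
9: R B2 -> L2 miss wb->B5  d=-]
10: R B2 -> L2 hit  d=-]

WB = [7, 5]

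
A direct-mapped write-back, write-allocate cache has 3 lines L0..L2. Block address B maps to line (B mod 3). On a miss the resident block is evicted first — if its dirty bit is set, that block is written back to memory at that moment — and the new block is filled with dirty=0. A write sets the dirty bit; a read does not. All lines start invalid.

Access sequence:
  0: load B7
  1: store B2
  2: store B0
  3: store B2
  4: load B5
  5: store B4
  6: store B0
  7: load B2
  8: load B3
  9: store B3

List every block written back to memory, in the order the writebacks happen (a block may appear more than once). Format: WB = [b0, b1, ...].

  0 | R B7 → L1 miss [-]
  1 | W B2 → L2 miss [D]
  2 | W B0 → L0 miss [D]
  3 | W B2 → L2 hit [D]
  4 | R B5 → L2 miss wb→B2 [-]
  5 | W B4 → L1 miss [D]
  6 | W B0 → L0 hit [D]
  7 | R B2 → L2 miss [-]
  8 | R B3 → L0 miss wb→B0 [-]
  9 | W B3 → L0 hit [D]

WB = [2, 0]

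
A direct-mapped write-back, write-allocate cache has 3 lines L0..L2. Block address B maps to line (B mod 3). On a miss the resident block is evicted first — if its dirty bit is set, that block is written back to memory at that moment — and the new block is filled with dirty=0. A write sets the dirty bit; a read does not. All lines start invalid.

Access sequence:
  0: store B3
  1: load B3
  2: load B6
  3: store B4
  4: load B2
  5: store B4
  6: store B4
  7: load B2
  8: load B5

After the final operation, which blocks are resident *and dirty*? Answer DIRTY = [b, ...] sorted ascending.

DIRTY = [4]

  0 | W B3 → L0 miss [D]
  1 | R B3 → L0 hit [D]
  2 | R B6 → L0 miss wb→B3 [-]
  3 | W B4 → L1 miss [D]
  4 | R B2 → L2 miss [-]
  5 | W B4 → L1 hit [D]
  6 | W B4 → L1 hit [D]
  7 | R B2 → L2 hit [-]
  8 | R B5 → L2 miss [-]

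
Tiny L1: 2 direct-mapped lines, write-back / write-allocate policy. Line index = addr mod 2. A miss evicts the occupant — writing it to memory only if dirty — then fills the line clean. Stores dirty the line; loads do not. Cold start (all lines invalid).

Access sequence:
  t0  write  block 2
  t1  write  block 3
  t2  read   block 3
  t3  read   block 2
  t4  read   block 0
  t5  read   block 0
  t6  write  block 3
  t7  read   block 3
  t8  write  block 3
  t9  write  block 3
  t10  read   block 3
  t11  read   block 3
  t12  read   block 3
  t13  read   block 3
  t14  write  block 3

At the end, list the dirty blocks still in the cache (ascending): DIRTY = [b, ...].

  0 | W B2 → L0 miss [D]
  1 | W B3 → L1 miss [D]
  2 | R B3 → L1 hit [D]
  3 | R B2 → L0 hit [D]
  4 | R B0 → L0 miss wb→B2 [-]
  5 | R B0 → L0 hit [-]
  6 | W B3 → L1 hit [D]
  7 | R B3 → L1 hit [D]
  8 | W B3 → L1 hit [D]
  9 | W B3 → L1 hit [D]
  10 | R B3 → L1 hit [D]
  11 | R B3 → L1 hit [D]
  12 | R B3 → L1 hit [D]
  13 | R B3 → L1 hit [D]
  14 | W B3 → L1 hit [D]

DIRTY = [3]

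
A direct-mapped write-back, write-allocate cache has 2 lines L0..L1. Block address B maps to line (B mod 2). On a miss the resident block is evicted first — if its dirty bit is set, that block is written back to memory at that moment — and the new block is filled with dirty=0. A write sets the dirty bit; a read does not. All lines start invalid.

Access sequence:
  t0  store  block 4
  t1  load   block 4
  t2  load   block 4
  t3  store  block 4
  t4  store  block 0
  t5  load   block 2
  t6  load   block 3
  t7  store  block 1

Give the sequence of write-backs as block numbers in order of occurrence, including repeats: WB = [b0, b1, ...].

0: W B4 -> L0 miss  d=D]
1: R B4 -> L0 hit  d=D]
2: R B4 -> L0 hit  d=D]
3: W B4 -> L0 hit  d=D]
4: W B0 -> L0 miss wb->B4  d=D]
5: R B2 -> L0 miss wb->B0  d=-]
6: R B3 -> L1 miss  d=-]
7: W B1 -> L1 miss  d=D]

WB = [4, 0]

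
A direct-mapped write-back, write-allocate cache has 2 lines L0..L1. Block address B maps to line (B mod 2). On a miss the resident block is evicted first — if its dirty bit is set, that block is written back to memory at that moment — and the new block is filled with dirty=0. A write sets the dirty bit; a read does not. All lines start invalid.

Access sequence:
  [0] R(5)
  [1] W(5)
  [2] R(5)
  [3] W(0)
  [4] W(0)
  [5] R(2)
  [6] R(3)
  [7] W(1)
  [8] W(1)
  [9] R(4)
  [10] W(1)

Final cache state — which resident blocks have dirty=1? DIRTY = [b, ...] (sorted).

DIRTY = [1]

  0 | R B5 → L1 miss [-]
  1 | W B5 → L1 hit [D]
  2 | R B5 → L1 hit [D]
  3 | W B0 → L0 miss [D]
  4 | W B0 → L0 hit [D]
  5 | R B2 → L0 miss wb→B0 [-]
  6 | R B3 → L1 miss wb→B5 [-]
  7 | W B1 → L1 miss [D]
  8 | W B1 → L1 hit [D]
  9 | R B4 → L0 miss [-]
  10 | W B1 → L1 hit [D]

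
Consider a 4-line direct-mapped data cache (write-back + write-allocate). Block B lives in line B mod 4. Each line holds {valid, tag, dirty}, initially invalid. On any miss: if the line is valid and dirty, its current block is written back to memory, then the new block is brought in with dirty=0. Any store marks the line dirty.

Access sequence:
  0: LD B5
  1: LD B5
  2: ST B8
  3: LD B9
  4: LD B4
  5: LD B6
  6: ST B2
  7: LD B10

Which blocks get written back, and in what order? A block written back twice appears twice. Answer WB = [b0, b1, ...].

  0 | R B5 → L1 miss [-]
  1 | R B5 → L1 hit [-]
  2 | W B8 → L0 miss [D]
  3 | R B9 → L1 miss [-]
  4 | R B4 → L0 miss wb→B8 [-]
  5 | R B6 → L2 miss [-]
  6 | W B2 → L2 miss [D]
  7 | R B10 → L2 miss wb→B2 [-]

WB = [8, 2]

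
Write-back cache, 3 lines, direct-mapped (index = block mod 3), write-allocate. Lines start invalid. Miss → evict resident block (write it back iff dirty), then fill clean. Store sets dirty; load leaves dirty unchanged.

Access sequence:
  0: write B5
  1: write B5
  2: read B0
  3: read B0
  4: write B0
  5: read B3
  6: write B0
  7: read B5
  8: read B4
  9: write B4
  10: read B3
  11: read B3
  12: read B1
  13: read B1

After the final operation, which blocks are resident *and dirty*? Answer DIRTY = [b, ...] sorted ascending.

0: W B5 → L2 miss [D]
1: W B5 → L2 hit [D]
2: R B0 → L0 miss [-]
3: R B0 → L0 hit [-]
4: W B0 → L0 hit [D]
5: R B3 → L0 miss wb→B0 [-]
6: W B0 → L0 miss [D]
7: R B5 → L2 hit [D]
8: R B4 → L1 miss [-]
9: W B4 → L1 hit [D]
10: R B3 → L0 miss wb→B0 [-]
11: R B3 → L0 hit [-]
12: R B1 → L1 miss wb→B4 [-]
13: R B1 → L1 hit [-]

DIRTY = [5]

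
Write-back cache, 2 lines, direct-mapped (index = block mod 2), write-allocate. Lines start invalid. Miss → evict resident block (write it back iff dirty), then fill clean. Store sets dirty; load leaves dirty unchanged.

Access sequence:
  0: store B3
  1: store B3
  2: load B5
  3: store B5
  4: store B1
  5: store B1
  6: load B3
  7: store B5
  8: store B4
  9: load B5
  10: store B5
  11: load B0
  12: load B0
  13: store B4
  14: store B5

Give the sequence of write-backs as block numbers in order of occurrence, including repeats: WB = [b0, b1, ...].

WB = [3, 5, 1, 4]

  0 | W B3 → L1 miss [D]
  1 | W B3 → L1 hit [D]
  2 | R B5 → L1 miss wb→B3 [-]
  3 | W B5 → L1 hit [D]
  4 | W B1 → L1 miss wb→B5 [D]
  5 | W B1 → L1 hit [D]
  6 | R B3 → L1 miss wb→B1 [-]
  7 | W B5 → L1 miss [D]
  8 | W B4 → L0 miss [D]
  9 | R B5 → L1 hit [D]
  10 | W B5 → L1 hit [D]
  11 | R B0 → L0 miss wb→B4 [-]
  12 | R B0 → L0 hit [-]
  13 | W B4 → L0 miss [D]
  14 | W B5 → L1 hit [D]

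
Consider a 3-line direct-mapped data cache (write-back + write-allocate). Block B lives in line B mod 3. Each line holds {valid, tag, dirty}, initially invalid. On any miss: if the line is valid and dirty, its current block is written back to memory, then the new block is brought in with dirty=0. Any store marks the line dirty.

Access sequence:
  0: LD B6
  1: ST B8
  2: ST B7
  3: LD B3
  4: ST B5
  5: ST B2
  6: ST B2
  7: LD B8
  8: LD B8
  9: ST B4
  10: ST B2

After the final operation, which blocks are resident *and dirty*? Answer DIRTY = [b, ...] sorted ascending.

0: R B6 -> L0 miss  d=-]
1: W B8 -> L2 miss  d=D]
2: W B7 -> L1 miss  d=D]
3: R B3 -> L0 miss  d=-]
4: W B5 -> L2 miss wb->B8  d=D]
5: W B2 -> L2 miss wb->B5  d=D]
6: W B2 -> L2 hit  d=D]
7: R B8 -> L2 miss wb->B2  d=-]
8: R B8 -> L2 hit  d=-]
9: W B4 -> L1 miss wb->B7  d=D]
10: W B2 -> L2 miss  d=D]

DIRTY = [2, 4]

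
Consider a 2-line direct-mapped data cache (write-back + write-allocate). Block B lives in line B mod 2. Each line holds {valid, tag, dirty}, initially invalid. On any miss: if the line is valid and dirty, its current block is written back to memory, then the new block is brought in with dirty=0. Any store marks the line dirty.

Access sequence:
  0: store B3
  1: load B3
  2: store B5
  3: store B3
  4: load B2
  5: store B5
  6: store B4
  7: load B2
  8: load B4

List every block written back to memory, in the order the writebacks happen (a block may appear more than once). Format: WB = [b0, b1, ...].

WB = [3, 5, 3, 4]

0: W B3 -> L1 miss  d=D]
1: R B3 -> L1 hit  d=D]
2: W B5 -> L1 miss wb->B3  d=D]
3: W B3 -> L1 miss wb->B5  d=D]
4: R B2 -> L0 miss  d=-]
5: W B5 -> L1 miss wb->B3  d=D]
6: W B4 -> L0 miss  d=D]
7: R B2 -> L0 miss wb->B4  d=-]
8: R B4 -> L0 miss  d=-]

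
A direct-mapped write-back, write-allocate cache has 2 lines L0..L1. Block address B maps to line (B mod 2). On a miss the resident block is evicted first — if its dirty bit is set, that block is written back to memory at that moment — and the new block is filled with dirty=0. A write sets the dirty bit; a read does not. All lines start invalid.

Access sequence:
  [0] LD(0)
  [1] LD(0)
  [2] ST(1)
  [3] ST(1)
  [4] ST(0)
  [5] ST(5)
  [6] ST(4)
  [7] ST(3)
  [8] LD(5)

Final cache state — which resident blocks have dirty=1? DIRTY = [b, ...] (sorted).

0: R B0 -> L0 miss  d=-]
1: R B0 -> L0 hit  d=-]
2: W B1 -> L1 miss  d=D]
3: W B1 -> L1 hit  d=D]
4: W B0 -> L0 hit  d=D]
5: W B5 -> L1 miss wb->B1  d=D]
6: W B4 -> L0 miss wb->B0  d=D]
7: W B3 -> L1 miss wb->B5  d=D]
8: R B5 -> L1 miss wb->B3  d=-]

DIRTY = [4]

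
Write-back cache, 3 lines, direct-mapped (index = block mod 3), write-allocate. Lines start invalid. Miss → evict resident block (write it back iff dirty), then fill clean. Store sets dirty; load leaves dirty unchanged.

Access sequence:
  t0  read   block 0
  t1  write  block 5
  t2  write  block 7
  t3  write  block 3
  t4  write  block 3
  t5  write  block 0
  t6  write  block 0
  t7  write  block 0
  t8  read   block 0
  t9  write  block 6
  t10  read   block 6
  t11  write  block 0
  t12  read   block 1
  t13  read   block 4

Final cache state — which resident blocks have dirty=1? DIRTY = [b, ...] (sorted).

0: R B0 → L0 miss [-]
1: W B5 → L2 miss [D]
2: W B7 → L1 miss [D]
3: W B3 → L0 miss [D]
4: W B3 → L0 hit [D]
5: W B0 → L0 miss wb→B3 [D]
6: W B0 → L0 hit [D]
7: W B0 → L0 hit [D]
8: R B0 → L0 hit [D]
9: W B6 → L0 miss wb→B0 [D]
10: R B6 → L0 hit [D]
11: W B0 → L0 miss wb→B6 [D]
12: R B1 → L1 miss wb→B7 [-]
13: R B4 → L1 miss [-]

DIRTY = [0, 5]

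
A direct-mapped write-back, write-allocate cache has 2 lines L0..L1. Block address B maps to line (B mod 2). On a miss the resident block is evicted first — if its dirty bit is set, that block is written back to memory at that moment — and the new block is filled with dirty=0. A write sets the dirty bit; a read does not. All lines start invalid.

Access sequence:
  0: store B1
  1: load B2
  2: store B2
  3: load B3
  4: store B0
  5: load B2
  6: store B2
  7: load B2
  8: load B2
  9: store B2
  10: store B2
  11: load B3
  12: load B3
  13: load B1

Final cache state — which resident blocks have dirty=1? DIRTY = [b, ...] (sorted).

DIRTY = [2]

  0 | W B1 → L1 miss [D]
  1 | R B2 → L0 miss [-]
  2 | W B2 → L0 hit [D]
  3 | R B3 → L1 miss wb→B1 [-]
  4 | W B0 → L0 miss wb→B2 [D]
  5 | R B2 → L0 miss wb→B0 [-]
  6 | W B2 → L0 hit [D]
  7 | R B2 → L0 hit [D]
  8 | R B2 → L0 hit [D]
  9 | W B2 → L0 hit [D]
  10 | W B2 → L0 hit [D]
  11 | R B3 → L1 hit [-]
  12 | R B3 → L1 hit [-]
  13 | R B1 → L1 miss [-]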